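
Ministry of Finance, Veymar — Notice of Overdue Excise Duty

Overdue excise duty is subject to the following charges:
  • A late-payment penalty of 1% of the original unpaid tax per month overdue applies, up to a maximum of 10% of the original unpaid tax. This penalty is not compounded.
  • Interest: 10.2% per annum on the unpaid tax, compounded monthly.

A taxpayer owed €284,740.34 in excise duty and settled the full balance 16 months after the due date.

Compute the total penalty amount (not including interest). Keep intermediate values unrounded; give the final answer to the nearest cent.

€28,474.03

Penalty (uncapped): 16 × 1% × €284,740.34 = €45,558.45…; cap = 10% × €284,740.34 = €28,474.03… → penalty = €28,474.03…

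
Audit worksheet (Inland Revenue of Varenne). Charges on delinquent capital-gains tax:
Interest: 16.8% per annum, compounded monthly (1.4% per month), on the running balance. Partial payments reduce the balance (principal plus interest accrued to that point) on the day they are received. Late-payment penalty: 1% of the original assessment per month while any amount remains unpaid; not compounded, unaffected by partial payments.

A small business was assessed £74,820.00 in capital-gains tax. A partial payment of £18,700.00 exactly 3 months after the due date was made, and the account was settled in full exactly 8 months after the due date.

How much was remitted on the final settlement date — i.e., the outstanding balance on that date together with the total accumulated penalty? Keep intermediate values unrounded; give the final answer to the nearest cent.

Balance at month 3: £74,820.0000 × (1 + 0.014)^3 = £78,006.6395…
After £18,700.00 payment: £78,006.6395… − £18,700.00 = £59,306.6395…
Balance at month 8: £59,306.6395… × (1 + 0.014)^5 = £63,575.9840…
Penalty: 8 × 1% × £74,820.00 = £5,985.60
Final settlement = outstanding balance + penalty = £63,575.9840… + £5,985.60 = £69,561.58

£69,561.58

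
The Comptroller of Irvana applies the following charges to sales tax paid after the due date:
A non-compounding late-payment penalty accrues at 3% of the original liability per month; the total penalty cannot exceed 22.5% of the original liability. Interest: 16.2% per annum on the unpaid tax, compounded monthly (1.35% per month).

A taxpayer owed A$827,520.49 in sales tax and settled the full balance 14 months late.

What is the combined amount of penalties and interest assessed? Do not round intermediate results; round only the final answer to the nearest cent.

Penalty (uncapped): 14 × 3% × A$827,520.49 = A$347,558.61…; cap = 22.5% × A$827,520.49 = A$186,192.11… → penalty = A$186,192.11…
Interest: A$827,520.49 × ((1 + 0.0135)^14 − 1) = A$827,520.49 × 0.2065145… = A$170,894.9727…
Penalties + interest = A$186,192.1103… + A$170,894.9727… = A$357,087.08

A$357,087.08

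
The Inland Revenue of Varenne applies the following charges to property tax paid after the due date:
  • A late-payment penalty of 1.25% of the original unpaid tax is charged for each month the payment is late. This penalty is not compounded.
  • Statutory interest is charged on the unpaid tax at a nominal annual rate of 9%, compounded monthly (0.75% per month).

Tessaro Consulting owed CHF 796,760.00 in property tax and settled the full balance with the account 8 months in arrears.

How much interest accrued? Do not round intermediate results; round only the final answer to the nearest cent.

CHF 49,079.50

Interest: CHF 796,760.00 × ((1 + 0.0075)^8 − 1) = CHF 796,760.00 × 0.0615988… = CHF 49,079.4980…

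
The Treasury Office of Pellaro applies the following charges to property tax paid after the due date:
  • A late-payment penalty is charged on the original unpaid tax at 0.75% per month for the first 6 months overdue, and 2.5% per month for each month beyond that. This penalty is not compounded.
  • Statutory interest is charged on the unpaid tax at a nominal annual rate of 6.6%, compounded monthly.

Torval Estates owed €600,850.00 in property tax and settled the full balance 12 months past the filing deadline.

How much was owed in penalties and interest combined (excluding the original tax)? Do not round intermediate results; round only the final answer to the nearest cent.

€158,043.71

Penalty, months 1–6: 6 × 0.75% × €600,850.00 = €27,038.25
Penalty, months 7–12: 6 × 2.5% × €600,850.00 = €90,127.50
Interest (6.6%/yr ÷ 12 = 0.55%/month): €600,850.00 × ((1 + 0.0055)^12 − 1) = €40,877.9642…
Penalties + interest = €117,165.7500 + €40,877.9642… = €158,043.71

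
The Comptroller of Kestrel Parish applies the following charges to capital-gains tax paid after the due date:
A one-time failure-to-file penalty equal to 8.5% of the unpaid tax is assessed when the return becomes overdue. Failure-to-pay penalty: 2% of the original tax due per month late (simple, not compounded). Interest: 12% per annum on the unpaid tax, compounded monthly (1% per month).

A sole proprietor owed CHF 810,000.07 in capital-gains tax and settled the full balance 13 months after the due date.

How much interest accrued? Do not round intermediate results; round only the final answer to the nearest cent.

CHF 111,855.57

Interest: CHF 810,000.07 × ((1 + 0.01)^13 − 1) = CHF 810,000.07 × 0.1380933… = CHF 111,855.5668…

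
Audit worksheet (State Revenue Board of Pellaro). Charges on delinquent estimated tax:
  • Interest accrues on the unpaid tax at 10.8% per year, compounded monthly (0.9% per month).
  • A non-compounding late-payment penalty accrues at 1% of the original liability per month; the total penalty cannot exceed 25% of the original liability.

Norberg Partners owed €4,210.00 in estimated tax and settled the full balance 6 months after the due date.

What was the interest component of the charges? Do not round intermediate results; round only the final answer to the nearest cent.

Interest: €4,210.00 × ((1 + 0.009)^6 − 1) = €4,210.00 × 0.0552297… = €232.5169…

€232.52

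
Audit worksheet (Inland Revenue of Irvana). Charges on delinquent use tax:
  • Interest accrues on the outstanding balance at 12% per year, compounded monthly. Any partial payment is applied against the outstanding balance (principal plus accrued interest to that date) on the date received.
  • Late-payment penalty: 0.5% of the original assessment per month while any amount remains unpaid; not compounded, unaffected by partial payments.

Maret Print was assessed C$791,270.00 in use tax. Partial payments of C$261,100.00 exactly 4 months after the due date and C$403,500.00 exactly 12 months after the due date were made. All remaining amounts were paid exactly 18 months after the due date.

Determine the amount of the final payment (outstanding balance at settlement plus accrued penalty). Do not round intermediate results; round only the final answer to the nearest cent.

Monthly rate = 12% ÷ 12 = 1%
Balance at month 4: C$791,270.0000 × (1 + 0.01)^4 = C$823,398.7350…
After C$261,100.00 payment: C$823,398.7350… − C$261,100.00 = C$562,298.7350…
Balance at month 12: C$562,298.7350… × (1 + 0.01)^8 = C$608,888.9558…
After C$403,500.00 payment: C$608,888.9558… − C$403,500.00 = C$205,388.9558…
Balance at month 18: C$205,388.9558… × (1 + 0.01)^6 = C$218,024.5152…
Penalty: 18 × 0.5% × C$791,270.00 = C$71,214.30
Final settlement = outstanding balance + penalty = C$218,024.5152… + C$71,214.30 = C$289,238.82

C$289,238.82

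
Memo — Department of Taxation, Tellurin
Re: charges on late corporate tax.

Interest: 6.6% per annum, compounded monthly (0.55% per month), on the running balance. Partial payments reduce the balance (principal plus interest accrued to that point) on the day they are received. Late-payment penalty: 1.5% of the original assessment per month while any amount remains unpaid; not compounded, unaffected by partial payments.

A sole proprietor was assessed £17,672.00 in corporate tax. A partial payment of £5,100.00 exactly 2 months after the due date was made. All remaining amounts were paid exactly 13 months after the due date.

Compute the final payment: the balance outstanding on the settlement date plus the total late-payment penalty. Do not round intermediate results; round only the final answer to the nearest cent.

Balance at month 2: £17,672.0000 × (1 + 0.0055)^2 = £17,866.9266…
After £5,100.00 payment: £17,866.9266… − £5,100.00 = £12,766.9266…
Balance at month 13: £12,766.9266… × (1 + 0.0055)^11 = £13,560.9210…
Penalty: 13 × 1.5% × £17,672.00 = £3,446.04
Final settlement = outstanding balance + penalty = £13,560.9210… + £3,446.04 = £17,006.96

£17,006.96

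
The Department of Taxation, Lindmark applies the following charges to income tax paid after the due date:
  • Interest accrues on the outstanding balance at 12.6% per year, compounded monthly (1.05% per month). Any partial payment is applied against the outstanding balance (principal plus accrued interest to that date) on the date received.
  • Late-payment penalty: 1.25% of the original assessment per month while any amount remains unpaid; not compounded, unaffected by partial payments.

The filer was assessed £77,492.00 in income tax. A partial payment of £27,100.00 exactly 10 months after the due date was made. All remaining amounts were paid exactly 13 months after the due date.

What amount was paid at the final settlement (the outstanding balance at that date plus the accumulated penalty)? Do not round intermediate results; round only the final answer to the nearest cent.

Balance at month 10: £77,492.0000 × (1 + 0.0105)^10 = £86,024.0823…
After £27,100.00 payment: £86,024.0823… − £27,100.00 = £58,924.0823…
Balance at month 13: £58,924.0823… × (1 + 0.0105)^3 = £60,799.7482…
Penalty: 13 × 1.25% × £77,492.00 = £12,592.45
Final settlement = outstanding balance + penalty = £60,799.7482… + £12,592.45 = £73,392.20

£73,392.20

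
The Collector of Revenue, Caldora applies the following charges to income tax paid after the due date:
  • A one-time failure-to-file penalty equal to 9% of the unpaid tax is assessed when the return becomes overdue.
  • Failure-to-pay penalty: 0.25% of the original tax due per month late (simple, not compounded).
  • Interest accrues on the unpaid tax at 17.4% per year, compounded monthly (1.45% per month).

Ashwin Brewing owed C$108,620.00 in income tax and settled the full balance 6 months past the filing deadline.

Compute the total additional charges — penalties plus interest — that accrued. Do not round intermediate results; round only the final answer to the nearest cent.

C$21,204.30

Failure-to-file penalty: 9% × C$108,620.00 = C$9,775.80
Failure-to-pay penalty: 6 × 0.25% × C$108,620.00 = C$1,629.30
Interest: C$108,620.00 × ((1 + 0.0145)^6 − 1) = C$108,620.00 × 0.0902154… = C$9,799.1956…
Penalties + interest = C$11,405.1000 + C$9,799.1956… = C$21,204.30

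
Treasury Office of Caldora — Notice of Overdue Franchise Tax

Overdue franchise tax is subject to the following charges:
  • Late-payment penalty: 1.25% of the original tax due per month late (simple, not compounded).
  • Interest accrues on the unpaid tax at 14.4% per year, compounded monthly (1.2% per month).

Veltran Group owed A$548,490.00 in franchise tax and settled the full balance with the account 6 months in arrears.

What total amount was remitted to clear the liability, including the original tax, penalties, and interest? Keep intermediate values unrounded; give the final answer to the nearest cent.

A$630,321.90

Late-payment penalty = 1.25% × A$548,490.00 × 6 mo = A$41,136.75
Interest: A$548,490.00 × ((1 + 0.012)^6 − 1) = A$548,490.00 × 0.0741949… = A$40,695.1456…
Total = A$548,490.00 + A$41,136.7500 + A$40,695.1456… = A$630,321.90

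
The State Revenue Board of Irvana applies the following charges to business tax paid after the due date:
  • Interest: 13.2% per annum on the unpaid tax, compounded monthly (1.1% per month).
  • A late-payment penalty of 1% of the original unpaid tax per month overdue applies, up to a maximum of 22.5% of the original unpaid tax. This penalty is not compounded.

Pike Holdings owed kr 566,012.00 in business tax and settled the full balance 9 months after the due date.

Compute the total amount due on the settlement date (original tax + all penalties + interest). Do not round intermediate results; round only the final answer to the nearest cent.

Penalty: 9 × 1% × kr 566,012.00 = kr 50,941.08 (below the 22.5% cap of kr 127,352.70)
Interest: kr 566,012.00 × ((1 + 0.011)^9 − 1) = kr 566,012.00 × 0.1034697… = kr 58,565.0744…
Total = kr 566,012.00 + kr 50,941.0800 + kr 58,565.0744… = kr 675,518.15

kr 675,518.15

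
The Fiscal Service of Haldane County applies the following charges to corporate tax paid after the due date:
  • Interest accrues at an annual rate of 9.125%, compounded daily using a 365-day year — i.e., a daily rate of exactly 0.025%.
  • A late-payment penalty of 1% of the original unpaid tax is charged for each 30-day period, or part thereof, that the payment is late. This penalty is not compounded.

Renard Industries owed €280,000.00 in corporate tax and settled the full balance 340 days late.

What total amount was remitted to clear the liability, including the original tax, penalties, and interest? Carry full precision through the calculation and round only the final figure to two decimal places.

€338,437.54

Penalty periods: ⌈340/30⌉ = 12; penalty = 12 × 1% × €280,000.00 = €33,600.00
Interest: €280,000.00 × ((1 + 0.00025)^340 − 1) = €280,000.00 × 0.08870550… = €24,837.5403…
Total = €280,000.00 + €33,600.0000 + €24,837.5403… = €338,437.54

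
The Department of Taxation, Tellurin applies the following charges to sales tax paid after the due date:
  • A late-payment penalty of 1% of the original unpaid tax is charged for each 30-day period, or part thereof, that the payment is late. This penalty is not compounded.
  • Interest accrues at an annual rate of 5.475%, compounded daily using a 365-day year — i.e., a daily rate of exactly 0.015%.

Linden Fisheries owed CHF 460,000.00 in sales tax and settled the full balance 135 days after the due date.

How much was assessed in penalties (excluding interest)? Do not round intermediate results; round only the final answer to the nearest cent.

CHF 23,000.00

Penalty periods: ⌈135/30⌉ = 5; penalty = 5 × 1% × CHF 460,000.00 = CHF 23,000.00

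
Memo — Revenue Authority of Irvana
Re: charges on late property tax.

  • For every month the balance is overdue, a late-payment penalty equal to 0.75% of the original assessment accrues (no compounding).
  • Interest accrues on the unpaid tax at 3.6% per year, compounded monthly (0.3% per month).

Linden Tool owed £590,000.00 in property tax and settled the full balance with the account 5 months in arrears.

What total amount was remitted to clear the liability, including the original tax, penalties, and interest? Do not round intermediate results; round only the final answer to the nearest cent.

Late-payment penalty = 0.75% × £590,000.00 × 5 mo = £22,125.00
Interest: £590,000.00 × ((1 + 0.003)^5 − 1) = £590,000.00 × 0.0150903… = £8,903.2595…
Total = £590,000.00 + £22,125.0000 + £8,903.2595… = £621,028.26

£621,028.26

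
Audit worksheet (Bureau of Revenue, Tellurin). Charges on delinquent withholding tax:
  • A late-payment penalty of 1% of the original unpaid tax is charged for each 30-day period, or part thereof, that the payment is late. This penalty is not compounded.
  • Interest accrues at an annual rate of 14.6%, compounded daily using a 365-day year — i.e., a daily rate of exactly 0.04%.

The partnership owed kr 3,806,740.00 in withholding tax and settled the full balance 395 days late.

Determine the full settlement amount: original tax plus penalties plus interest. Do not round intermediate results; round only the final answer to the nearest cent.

kr 4,991,127.96

Penalty periods: ⌈395/30⌉ = 14; penalty = 14 × 1% × kr 3,806,740.00 = kr 532,943.60
Interest: kr 3,806,740.00 × ((1 + 0.0004)^395 − 1) = kr 3,806,740.00 × 0.17112920… = kr 651,444.3567…
Total = kr 3,806,740.00 + kr 532,943.6000 + kr 651,444.3567… = kr 4,991,127.96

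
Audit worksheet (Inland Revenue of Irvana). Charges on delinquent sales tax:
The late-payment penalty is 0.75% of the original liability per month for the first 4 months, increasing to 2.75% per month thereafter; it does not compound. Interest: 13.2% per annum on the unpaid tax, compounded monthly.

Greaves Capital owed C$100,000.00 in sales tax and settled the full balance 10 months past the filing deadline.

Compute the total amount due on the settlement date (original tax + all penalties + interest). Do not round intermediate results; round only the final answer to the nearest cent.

C$131,060.78

Penalty, months 1–4: 4 × 0.75% × C$100,000.00 = C$3,000.00
Penalty, months 5–10: 6 × 2.75% × C$100,000.00 = C$16,500.00
Interest (13.2%/yr ÷ 12 = 1.1%/month): C$100,000.00 × ((1 + 0.011)^10 − 1) = C$11,560.7836…
Total = C$100,000.00 + C$19,500.0000 + C$11,560.7836… = C$131,060.78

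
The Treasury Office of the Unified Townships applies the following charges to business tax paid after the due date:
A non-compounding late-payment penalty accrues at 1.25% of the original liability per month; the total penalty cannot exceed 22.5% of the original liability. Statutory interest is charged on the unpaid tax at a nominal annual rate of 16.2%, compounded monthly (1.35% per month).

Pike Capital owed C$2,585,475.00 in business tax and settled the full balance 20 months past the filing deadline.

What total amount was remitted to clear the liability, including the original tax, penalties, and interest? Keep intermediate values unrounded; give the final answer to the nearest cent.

Penalty (uncapped): 20 × 1.25% × C$2,585,475.00 = C$646,368.75; cap = 22.5% × C$2,585,475.00 = C$581,731.88… → penalty = C$581,731.88…
Interest: C$2,585,475.00 × ((1 + 0.0135)^20 − 1) = C$2,585,475.00 × 0.3076004… = C$795,293.2673…
Total = C$2,585,475.00 + C$581,731.8750 + C$795,293.2673… = C$3,962,500.14

C$3,962,500.14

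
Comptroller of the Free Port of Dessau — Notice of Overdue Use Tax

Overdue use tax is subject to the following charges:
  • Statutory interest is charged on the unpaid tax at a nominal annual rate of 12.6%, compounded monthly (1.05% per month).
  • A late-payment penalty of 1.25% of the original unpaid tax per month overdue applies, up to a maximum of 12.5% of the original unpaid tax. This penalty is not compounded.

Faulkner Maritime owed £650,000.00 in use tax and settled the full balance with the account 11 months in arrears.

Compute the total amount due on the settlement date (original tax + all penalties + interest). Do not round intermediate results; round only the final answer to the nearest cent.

Penalty (uncapped): 11 × 1.25% × £650,000.00 = £89,375.00; cap = 12.5% × £650,000.00 = £81,250.00 → penalty = £81,250.00
Interest: £650,000.00 × ((1 + 0.0105)^11 − 1) = £650,000.00 × 0.1217588… = £79,143.2388…
Total = £650,000.00 + £81,250.0000 + £79,143.2388… = £810,393.24

£810,393.24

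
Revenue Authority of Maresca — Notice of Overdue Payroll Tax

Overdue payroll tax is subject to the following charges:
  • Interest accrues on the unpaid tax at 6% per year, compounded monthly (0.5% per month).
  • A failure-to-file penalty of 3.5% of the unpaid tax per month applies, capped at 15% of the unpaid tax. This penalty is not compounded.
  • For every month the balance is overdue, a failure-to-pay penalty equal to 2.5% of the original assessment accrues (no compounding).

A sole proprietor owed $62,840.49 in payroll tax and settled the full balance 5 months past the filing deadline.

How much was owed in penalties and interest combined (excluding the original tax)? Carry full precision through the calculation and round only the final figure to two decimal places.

Failure-to-file: 5 × 3.5% × $62,840.49 = $10,997.09…, capped at 15% × $62,840.49 = $9,426.07…
Failure-to-pay penalty = 2.5% × $62,840.49 × 5 mo = $7,855.06…
Interest: $62,840.49 × ((1 + 0.005)^5 − 1) = $62,840.49 × 0.0252513… = $1,586.8011…
Penalties + interest = $17,281.1348… + $1,586.8011… = $18,867.94

$18,867.94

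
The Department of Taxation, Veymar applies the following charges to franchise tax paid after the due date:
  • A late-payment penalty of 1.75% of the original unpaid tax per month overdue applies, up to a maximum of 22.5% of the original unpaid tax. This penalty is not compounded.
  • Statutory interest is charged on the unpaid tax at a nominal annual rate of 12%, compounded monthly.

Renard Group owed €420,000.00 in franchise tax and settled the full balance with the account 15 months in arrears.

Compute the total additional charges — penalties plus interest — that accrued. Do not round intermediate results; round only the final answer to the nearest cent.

Penalty (uncapped): 15 × 1.75% × €420,000.00 = €110,250.00; cap = 22.5% × €420,000.00 = €94,500.00 → penalty = €94,500.00
Interest (12%/yr ÷ 12 = 1%/month): €420,000.00 × ((1 + 0.01)^15 − 1) = €67,606.9613…
Penalties + interest = €94,500.0000 + €67,606.9613… = €162,106.96

€162,106.96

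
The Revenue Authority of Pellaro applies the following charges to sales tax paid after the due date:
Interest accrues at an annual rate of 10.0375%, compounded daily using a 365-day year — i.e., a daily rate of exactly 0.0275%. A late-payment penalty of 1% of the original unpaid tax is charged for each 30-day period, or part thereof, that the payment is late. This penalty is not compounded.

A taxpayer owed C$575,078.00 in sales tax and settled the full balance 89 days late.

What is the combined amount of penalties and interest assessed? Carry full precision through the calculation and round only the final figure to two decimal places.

C$31,499.05

Penalty periods: ⌈89/30⌉ = 3; penalty = 3 × 1% × C$575,078.00 = C$17,252.34
Interest: C$575,078.00 × ((1 + 0.000275)^89 − 1) = C$575,078.00 × 0.02477352… = C$14,246.7082…
Penalties + interest = C$17,252.3400 + C$14,246.7082… = C$31,499.05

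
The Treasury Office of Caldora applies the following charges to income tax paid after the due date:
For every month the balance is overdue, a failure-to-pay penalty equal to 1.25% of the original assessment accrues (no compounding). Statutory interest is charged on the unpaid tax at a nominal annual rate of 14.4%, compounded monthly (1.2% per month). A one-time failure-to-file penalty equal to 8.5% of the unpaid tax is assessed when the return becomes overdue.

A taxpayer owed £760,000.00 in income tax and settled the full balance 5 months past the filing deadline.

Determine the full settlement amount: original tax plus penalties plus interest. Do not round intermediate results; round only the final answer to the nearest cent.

Failure-to-file penalty: 8.5% × £760,000.00 = £64,600.00
Failure-to-pay penalty: 5 × 1.25% × £760,000.00 = £47,500.00
Interest: £760,000.00 × ((1 + 0.012)^5 − 1) = £760,000.00 × 0.0614574… = £46,707.6118…
Total = £760,000.00 + £112,100.0000 + £46,707.6118… = £918,807.61

£918,807.61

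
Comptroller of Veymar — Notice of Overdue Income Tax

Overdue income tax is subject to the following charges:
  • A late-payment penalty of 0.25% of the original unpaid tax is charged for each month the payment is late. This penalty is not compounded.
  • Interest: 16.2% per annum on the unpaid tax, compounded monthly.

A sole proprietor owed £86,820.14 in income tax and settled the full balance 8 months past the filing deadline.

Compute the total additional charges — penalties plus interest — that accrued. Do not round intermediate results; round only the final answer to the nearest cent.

£11,568.19

Late-payment penalty: 8 × 0.25% × £86,820.14 = £1,736.40…
Interest (16.2%/yr ÷ 12 = 1.35%/month): £86,820.14 × ((1 + 0.0135)^8 − 1) = £9,831.7845…
Penalties + interest = £1,736.4028 + £9,831.7845… = £11,568.19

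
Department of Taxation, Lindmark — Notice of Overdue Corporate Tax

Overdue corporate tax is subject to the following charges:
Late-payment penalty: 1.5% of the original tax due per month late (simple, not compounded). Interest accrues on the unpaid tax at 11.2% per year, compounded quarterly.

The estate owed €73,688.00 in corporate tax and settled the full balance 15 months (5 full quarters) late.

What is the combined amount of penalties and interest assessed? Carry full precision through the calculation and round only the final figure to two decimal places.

€27,490.24

Late-payment penalty: 15 × 1.5% × €73,688.00 = €16,579.80
Interest (11.2%/yr ÷ 4 = 2.8%/quarter): €73,688.00 × ((1 + 0.028)^5 − 1) = €10,910.4376…
Penalties + interest = €16,579.8000 + €10,910.4376… = €27,490.24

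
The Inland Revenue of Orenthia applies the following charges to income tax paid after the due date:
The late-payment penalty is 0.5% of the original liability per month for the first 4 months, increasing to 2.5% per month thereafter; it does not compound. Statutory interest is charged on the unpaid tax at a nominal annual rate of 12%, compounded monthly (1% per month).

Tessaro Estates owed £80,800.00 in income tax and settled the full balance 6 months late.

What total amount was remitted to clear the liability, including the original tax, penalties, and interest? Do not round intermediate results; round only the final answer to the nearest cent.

Penalty, months 1–4: 4 × 0.5% × £80,800.00 = £1,616.00
Penalty, months 5–6: 2 × 2.5% × £80,800.00 = £4,040.00
Interest: £80,800.00 × ((1 + 0.01)^6 − 1) = £80,800.00 × 0.0615202… = £4,970.8282…
Total = £80,800.00 + £5,656.0000 + £4,970.8282… = £91,426.83

£91,426.83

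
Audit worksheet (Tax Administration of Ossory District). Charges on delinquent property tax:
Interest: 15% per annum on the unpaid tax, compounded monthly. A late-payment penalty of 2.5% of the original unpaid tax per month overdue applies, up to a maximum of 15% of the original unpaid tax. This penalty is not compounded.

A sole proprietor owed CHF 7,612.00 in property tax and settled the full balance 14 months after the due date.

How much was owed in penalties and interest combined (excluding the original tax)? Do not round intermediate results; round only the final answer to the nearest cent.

CHF 2,587.74

Penalty (uncapped): 14 × 2.5% × CHF 7,612.00 = CHF 2,664.20; cap = 15% × CHF 7,612.00 = CHF 1,141.80 → penalty = CHF 1,141.80
Interest (15%/yr ÷ 12 = 1.25%/month): CHF 7,612.00 × ((1 + 0.0125)^14 − 1) = CHF 1,445.9355…
Penalties + interest = CHF 1,141.8000 + CHF 1,445.9355… = CHF 2,587.74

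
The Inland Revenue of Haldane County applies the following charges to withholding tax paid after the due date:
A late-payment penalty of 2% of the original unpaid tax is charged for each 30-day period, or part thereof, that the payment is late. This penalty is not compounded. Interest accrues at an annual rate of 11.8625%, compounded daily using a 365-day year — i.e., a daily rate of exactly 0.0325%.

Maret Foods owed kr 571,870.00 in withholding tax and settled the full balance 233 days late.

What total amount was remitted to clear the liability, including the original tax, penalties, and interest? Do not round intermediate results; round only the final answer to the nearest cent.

kr 708,348.28

Penalty periods: ⌈233/30⌉ = 8; penalty = 8 × 2% × kr 571,870.00 = kr 91,499.20
Interest: kr 571,870.00 × ((1 + 0.000325)^233 − 1) = kr 571,870.00 × 0.07865263… = kr 44,979.0794…
Total = kr 571,870.00 + kr 91,499.2000 + kr 44,979.0794… = kr 708,348.28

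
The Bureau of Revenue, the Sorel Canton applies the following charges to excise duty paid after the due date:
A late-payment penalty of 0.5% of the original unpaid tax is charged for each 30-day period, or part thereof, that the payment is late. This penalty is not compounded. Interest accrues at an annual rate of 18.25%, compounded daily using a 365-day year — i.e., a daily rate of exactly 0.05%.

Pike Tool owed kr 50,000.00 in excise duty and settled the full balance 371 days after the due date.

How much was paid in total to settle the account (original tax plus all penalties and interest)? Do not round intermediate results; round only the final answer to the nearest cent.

kr 63,438.22

Penalty periods: ⌈371/30⌉ = 13; penalty = 13 × 0.5% × kr 50,000.00 = kr 3,250.00
Interest: kr 50,000.00 × ((1 + 0.0005)^371 − 1) = kr 50,000.00 × 0.20376439… = kr 10,188.2196…
Total = kr 50,000.00 + kr 3,250.0000 + kr 10,188.2196… = kr 63,438.22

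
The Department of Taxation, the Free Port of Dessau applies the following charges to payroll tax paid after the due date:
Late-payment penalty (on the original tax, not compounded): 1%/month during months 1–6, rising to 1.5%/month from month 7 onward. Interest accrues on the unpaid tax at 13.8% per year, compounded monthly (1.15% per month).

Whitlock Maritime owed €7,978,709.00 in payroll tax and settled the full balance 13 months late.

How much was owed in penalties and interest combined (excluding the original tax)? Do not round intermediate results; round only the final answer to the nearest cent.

Penalty, months 1–6: 6 × 1% × €7,978,709.00 = €478,722.54
Penalty, months 7–13: 7 × 1.5% × €7,978,709.00 = €837,764.45…
Interest: €7,978,709.00 × ((1 + 0.0115)^13 − 1) = €7,978,709.00 × 0.1602632… = €1,278,693.7436…
Penalties + interest = €1,316,486.9850 + €1,278,693.7436… = €2,595,180.73

€2,595,180.73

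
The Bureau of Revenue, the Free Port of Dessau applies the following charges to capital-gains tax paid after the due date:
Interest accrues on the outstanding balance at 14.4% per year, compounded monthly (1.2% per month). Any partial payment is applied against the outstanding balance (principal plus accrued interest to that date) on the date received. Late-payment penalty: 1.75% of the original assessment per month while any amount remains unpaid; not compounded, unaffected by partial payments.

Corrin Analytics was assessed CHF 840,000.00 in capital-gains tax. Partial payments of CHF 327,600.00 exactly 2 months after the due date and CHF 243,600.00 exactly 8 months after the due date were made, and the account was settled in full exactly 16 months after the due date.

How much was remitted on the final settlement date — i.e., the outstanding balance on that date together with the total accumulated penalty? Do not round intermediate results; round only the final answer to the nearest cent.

CHF 596,706.27

Balance at month 2: CHF 840,000.0000 × (1 + 0.012)^2 = CHF 860,280.9600
After CHF 327,600.00 payment: CHF 860,280.9600 − CHF 327,600.00 = CHF 532,680.9600
Balance at month 8: CHF 532,680.9600 × (1 + 0.012)^6 = CHF 572,203.1559…
After CHF 243,600.00 payment: CHF 572,203.1559… − CHF 243,600.00 = CHF 328,603.1559…
Balance at month 16: CHF 328,603.1559… × (1 + 0.012)^8 = CHF 361,506.2667…
Penalty: 16 × 1.75% × CHF 840,000.00 = CHF 235,200.00
Final settlement = outstanding balance + penalty = CHF 361,506.2667… + CHF 235,200.00 = CHF 596,706.27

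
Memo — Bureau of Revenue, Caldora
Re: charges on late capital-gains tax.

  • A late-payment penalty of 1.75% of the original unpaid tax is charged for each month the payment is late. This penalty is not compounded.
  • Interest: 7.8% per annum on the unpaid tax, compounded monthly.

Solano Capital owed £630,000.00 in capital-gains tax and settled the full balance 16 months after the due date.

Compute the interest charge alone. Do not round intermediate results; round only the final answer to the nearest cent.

£68,813.07

Interest (7.8%/yr ÷ 12 = 0.65%/month): £630,000.00 × ((1 + 0.0065)^16 − 1) = £68,813.0668…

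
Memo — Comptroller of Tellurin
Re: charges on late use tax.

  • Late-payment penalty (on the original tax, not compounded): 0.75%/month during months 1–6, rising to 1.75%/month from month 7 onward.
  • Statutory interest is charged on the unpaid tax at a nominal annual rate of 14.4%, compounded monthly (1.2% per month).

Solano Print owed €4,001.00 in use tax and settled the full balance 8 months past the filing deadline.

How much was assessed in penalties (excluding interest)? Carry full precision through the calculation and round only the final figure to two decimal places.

€320.08

Penalty, months 1–6: 6 × 0.75% × €4,001.00 = €180.05…
Penalty, months 7–8: 2 × 1.75% × €4,001.00 = €140.04…
Total penalty = €180.05… + €140.04… = €320.08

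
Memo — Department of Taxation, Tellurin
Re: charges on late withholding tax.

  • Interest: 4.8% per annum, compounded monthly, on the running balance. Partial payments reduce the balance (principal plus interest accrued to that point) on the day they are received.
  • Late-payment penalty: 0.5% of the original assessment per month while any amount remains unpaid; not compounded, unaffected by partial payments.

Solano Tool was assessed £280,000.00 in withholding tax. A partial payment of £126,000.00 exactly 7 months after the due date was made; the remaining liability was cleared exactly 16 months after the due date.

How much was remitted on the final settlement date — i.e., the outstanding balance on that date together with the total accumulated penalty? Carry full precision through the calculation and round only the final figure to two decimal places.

Monthly rate = 4.8% ÷ 12 = 0.4%
Balance at month 7: £280,000.0000 × (1 + 0.004)^7 = £287,934.7097…
After £126,000.00 payment: £287,934.7097… − £126,000.00 = £161,934.7097…
Balance at month 16: £161,934.7097… × (1 + 0.004)^9 = £167,858.5095…
Penalty: 16 × 0.5% × £280,000.00 = £22,400.00
Final settlement = outstanding balance + penalty = £167,858.5095… + £22,400.00 = £190,258.51

£190,258.51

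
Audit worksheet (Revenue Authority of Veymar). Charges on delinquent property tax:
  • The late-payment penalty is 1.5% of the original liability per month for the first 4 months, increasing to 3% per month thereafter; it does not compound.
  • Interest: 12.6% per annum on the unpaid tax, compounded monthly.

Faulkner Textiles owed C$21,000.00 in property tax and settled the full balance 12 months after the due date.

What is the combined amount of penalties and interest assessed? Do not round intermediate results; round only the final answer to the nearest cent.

C$9,104.28

Penalty, months 1–4: 4 × 1.5% × C$21,000.00 = C$1,260.00
Penalty, months 5–12: 8 × 3% × C$21,000.00 = C$5,040.00
Interest (12.6%/yr ÷ 12 = 1.05%/month): C$21,000.00 × ((1 + 0.0105)^12 − 1) = C$2,804.2832…
Penalties + interest = C$6,300.0000 + C$2,804.2832… = C$9,104.28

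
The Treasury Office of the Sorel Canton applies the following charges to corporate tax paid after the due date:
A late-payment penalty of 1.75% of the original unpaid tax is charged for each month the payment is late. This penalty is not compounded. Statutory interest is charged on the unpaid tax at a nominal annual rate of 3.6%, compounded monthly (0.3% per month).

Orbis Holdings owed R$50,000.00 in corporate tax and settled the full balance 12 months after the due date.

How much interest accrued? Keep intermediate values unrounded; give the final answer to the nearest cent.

Interest: R$50,000.00 × ((1 + 0.003)^12 − 1) = R$50,000.00 × 0.0366000… = R$1,829.9990…

R$1,830.00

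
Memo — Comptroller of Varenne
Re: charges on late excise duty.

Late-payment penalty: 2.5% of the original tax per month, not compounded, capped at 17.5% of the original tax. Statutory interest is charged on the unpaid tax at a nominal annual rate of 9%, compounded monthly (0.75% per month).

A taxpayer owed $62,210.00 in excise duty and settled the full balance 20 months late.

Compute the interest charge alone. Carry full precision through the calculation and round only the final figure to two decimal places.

$10,027.27

Interest: $62,210.00 × ((1 + 0.0075)^20 − 1) = $62,210.00 × 0.1611841… = $10,027.2655…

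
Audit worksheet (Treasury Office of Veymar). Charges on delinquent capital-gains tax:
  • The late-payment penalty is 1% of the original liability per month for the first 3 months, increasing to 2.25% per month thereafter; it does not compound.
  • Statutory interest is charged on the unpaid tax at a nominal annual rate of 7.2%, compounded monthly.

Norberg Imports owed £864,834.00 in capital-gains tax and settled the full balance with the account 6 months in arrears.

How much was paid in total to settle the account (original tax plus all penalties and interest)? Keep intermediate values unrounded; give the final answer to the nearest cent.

Penalty, months 1–3: 3 × 1% × £864,834.00 = £25,945.02
Penalty, months 4–6: 3 × 2.25% × £864,834.00 = £58,376.30…
Interest (7.2%/yr ÷ 12 = 0.6%/month): £864,834.00 × ((1 + 0.006)^6 − 1) = £31,604.7873…
Total = £864,834.00 + £84,321.3150 + £31,604.7873… = £980,760.10

£980,760.10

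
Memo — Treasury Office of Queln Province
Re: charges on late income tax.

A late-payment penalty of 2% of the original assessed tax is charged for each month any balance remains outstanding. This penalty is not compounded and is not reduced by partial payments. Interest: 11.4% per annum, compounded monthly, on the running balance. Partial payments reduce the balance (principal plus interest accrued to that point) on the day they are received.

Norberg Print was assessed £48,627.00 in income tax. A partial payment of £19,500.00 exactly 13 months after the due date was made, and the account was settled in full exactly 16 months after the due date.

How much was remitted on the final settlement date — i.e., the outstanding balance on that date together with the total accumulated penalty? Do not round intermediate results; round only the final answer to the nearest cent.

Monthly rate = 11.4% ÷ 12 = 0.95%
Balance at month 13: £48,627.0000 × (1 + 0.0095)^13 = £54,986.9562…
After £19,500.00 payment: £54,986.9562… − £19,500.00 = £35,486.9562…
Balance at month 16: £35,486.9562… × (1 + 0.0095)^3 = £36,507.9729…
Penalty: 16 × 2% × £48,627.00 = £15,560.64
Final settlement = outstanding balance + penalty = £36,507.9729… + £15,560.64 = £52,068.61

£52,068.61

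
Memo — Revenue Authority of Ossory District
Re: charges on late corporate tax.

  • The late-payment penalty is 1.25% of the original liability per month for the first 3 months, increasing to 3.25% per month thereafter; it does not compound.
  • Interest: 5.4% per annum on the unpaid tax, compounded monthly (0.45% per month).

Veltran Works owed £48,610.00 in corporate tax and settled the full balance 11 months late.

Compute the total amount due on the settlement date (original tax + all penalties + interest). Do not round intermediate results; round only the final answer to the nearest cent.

Penalty, months 1–3: 3 × 1.25% × £48,610.00 = £1,822.88…
Penalty, months 4–11: 8 × 3.25% × £48,610.00 = £12,638.60
Interest: £48,610.00 × ((1 + 0.0045)^11 − 1) = £48,610.00 × 0.0506289… = £2,461.0719…
Total = £48,610.00 + £14,461.4750 + £2,461.0719… = £65,532.55

£65,532.55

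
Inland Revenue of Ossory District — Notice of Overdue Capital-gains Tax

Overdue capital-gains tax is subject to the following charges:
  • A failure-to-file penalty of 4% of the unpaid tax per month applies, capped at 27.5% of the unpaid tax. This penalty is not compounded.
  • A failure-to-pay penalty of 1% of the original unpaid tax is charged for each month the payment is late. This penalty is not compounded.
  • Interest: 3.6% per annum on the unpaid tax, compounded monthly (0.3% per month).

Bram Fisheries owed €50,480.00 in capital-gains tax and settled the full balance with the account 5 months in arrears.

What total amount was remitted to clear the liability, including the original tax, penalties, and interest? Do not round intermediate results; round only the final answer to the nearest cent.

€63,861.76

Failure-to-file: 5 × 4% × €50,480.00 = €10,096.00 (under the 27.5% cap)
Failure-to-pay penalty = 1% × €50,480.00 × 5 mo = €2,524.00
Interest: €50,480.00 × ((1 + 0.003)^5 − 1) = €50,480.00 × 0.0150903… = €761.7569…
Total = €50,480.00 + €12,620.0000 + €761.7569… = €63,861.76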